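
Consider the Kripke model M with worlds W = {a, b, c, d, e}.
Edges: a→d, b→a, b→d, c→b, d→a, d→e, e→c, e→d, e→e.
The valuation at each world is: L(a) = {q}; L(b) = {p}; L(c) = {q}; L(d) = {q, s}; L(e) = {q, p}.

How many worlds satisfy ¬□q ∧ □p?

Let φ = ¬□q ∧ □p. Evaluate φ at each world:
  a (successors {d}): φ is false.
  b (successors {a, d}): φ is false.
  c (successors {b}): φ is true.
  d (successors {a, e}): φ is false.
  e (successors {c, d, e}): φ is false.
For instance, at d:
  At d: ¬□q is false, □p is false, so ¬□q ∧ □p is false.
    At d: □q is true, so ¬□q is false.
      At d: □q requires q at every successor {a, e}.
        At a: q is true.
        At e: q is true.
      So □q is true at d.
    At d: □p requires p at every successor {a, e}.
      p fails at a, so □p is false at d.
Satisfying worlds: {c}

1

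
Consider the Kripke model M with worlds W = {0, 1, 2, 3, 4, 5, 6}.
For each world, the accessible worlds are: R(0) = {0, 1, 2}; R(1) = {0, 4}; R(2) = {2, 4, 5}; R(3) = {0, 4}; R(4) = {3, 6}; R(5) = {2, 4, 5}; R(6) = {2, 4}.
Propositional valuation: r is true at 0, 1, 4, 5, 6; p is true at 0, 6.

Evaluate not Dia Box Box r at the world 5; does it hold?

At 5: Dia Box Box r is false, so not Dia Box Box r is true.
  At 5: Dia Box Box r requires Box Box r at some successor in {2, 4, 5}.
    At 2: Box Box r is false.
    At 4: Box Box r is false.
    At 5: Box Box r is false.
  So Dia Box Box r is false at 5.

Yes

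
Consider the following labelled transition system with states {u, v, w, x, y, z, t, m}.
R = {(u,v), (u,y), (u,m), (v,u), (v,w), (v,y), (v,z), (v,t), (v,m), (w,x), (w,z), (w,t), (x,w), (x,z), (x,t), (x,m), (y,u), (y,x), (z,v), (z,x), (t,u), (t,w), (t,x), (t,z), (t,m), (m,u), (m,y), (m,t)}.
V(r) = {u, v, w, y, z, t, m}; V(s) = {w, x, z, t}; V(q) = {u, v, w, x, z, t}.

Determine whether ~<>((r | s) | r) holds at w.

Recall that <>ψ holds at a world iff ψ holds at some accessible world.
At w: <>((r | s) | r) is true, so ~<>((r | s) | r) is false.
  At w: <>((r | s) | r) requires (r | s) | r at some successor in {x, z, t}.
    (r | s) | r holds at x, so <>((r | s) | r) is true at w.

No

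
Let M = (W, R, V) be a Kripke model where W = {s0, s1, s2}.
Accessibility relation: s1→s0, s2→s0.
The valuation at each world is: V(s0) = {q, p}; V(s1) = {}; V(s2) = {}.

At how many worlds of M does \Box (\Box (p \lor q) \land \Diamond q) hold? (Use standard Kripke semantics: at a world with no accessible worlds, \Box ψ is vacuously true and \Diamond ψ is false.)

Let φ = \Box (\Box (p \lor q) \land \Diamond q). Evaluate φ at each world:
  s0 (successors ∅): φ is true.
  s1 (successors {s0}): φ is false.
  s2 (successors {s0}): φ is false.
For instance, at s1:
  At s1: \Box (\Box (p \lor q) \land \Diamond q) requires \Box (p \lor q) \land \Diamond q at every successor {s0}.
    \Box (p \lor q) \land \Diamond q fails at s0, so \Box (\Box (p \lor q) \land \Diamond q) is false at s1.
      At s0: \Box (p \lor q) is true, \Diamond q is false, so \Box (p \lor q) \land \Diamond q is false.
Satisfying worlds: {s0}

1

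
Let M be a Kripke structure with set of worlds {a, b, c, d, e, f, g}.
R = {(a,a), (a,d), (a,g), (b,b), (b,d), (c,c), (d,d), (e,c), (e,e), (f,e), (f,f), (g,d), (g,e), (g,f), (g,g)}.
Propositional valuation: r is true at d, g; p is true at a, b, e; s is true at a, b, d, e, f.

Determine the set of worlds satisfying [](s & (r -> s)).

b, d, f

Let φ = [](s & (r -> s)). Evaluate φ at each world:
  a (successors {a, d, g}): φ is false.
  b (successors {b, d}): φ is true.
  c (successors {c}): φ is false.
  d (successors {d}): φ is true.
  e (successors {c, e}): φ is false.
  f (successors {e, f}): φ is true.
  g (successors {d, e, f, g}): φ is false.
For instance, at e:
  At e: [](s & (r -> s)) requires s & (r -> s) at every successor {c, e}.
    s & (r -> s) fails at c, so [](s & (r -> s)) is false at e.
Satisfying worlds: {b, d, f}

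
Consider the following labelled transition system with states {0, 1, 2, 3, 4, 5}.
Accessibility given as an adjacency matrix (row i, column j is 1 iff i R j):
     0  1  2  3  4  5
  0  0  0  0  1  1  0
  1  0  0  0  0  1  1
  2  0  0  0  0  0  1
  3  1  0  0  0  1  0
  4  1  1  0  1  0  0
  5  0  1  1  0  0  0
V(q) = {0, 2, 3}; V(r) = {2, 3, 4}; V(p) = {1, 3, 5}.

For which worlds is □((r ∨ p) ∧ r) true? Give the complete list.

0

Let φ = □((r ∨ p) ∧ r). Evaluate φ at each world:
  0 (successors {3, 4}): φ is true.
  1 (successors {4, 5}): φ is false.
  2 (successors {5}): φ is false.
  3 (successors {0, 4}): φ is false.
  4 (successors {0, 1, 3}): φ is false.
  5 (successors {1, 2}): φ is false.
For instance, at 3:
  At 3: □((r ∨ p) ∧ r) requires (r ∨ p) ∧ r at every successor {0, 4}.
    (r ∨ p) ∧ r fails at 0, so □((r ∨ p) ∧ r) is false at 3.
Satisfying worlds: {0}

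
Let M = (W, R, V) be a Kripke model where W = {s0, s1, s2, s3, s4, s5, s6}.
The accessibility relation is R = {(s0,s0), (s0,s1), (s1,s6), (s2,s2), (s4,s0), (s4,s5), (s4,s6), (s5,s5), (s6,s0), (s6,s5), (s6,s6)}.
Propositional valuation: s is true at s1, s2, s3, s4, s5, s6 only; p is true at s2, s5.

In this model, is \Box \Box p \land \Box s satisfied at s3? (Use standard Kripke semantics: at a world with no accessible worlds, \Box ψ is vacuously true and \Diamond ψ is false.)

Yes

At s3: \Box \Box p is true, \Box s is true, so \Box \Box p \land \Box s is true.
  At s3: no accessible worlds, so \Box \Box p holds vacuously.
  At s3: no accessible worlds, so \Box s holds vacuously.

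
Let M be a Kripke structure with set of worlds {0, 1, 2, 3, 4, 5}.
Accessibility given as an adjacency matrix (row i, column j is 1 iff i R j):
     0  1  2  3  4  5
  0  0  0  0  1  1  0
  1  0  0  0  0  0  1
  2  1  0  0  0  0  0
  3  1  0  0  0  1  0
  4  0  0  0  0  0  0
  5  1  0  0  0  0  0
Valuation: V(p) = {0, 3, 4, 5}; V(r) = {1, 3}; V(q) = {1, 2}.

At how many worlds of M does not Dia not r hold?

1

Let φ = not Dia not r. Evaluate φ at each world:
  0 (successors {3, 4}): φ is false.
  1 (successors {5}): φ is false.
  2 (successors {0}): φ is false.
  3 (successors {0, 4}): φ is false.
  4 (successors ∅): φ is true.
  5 (successors {0}): φ is false.
For instance, at 1:
  At 1: Dia not r is true, so not Dia not r is false.
    At 1: Dia not r requires not r at some successor in {5}.
      not r holds at 5, so Dia not r is true at 1.
Satisfying worlds: {4}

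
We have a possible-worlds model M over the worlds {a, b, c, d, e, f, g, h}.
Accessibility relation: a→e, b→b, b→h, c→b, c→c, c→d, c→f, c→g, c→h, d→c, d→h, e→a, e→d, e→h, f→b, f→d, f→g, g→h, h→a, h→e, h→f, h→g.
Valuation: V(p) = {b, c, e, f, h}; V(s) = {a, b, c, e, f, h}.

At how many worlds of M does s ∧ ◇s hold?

6

Let φ = s ∧ ◇s. Evaluate φ at each world:
  a (successors {e}): φ is true.
  b (successors {b, h}): φ is true.
  c (successors {b, c, d, f, g, h}): φ is true.
  d (successors {c, h}): φ is false.
  e (successors {a, d, h}): φ is true.
  f (successors {b, d, g}): φ is true.
  g (successors {h}): φ is false.
  h (successors {a, e, f, g}): φ is true.
For instance, at a:
  At a: s is true, ◇s is true, so s ∧ ◇s is true.
    At a: ◇s requires s at some successor in {e}.
      s holds at e, so ◇s is true at a.
Satisfying worlds: {a, b, c, e, f, h}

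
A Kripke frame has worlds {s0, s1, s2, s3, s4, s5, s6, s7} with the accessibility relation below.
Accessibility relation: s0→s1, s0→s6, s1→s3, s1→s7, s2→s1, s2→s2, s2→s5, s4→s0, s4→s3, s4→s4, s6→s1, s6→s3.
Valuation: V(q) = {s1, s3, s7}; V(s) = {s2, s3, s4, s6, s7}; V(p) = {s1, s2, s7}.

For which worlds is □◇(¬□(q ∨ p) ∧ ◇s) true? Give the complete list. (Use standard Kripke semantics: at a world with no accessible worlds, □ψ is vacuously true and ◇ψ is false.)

Let φ = □◇(¬□(q ∨ p) ∧ ◇s). Evaluate φ at each world:
  s0 (successors {s1, s6}): φ is false.
  s1 (successors {s3, s7}): φ is false.
  s2 (successors {s1, s2, s5}): φ is false.
  s3 (successors ∅): φ is true.
  s4 (successors {s0, s3, s4}): φ is false.
  s5 (successors ∅): φ is true.
  s6 (successors {s1, s3}): φ is false.
  s7 (successors ∅): φ is true.
For instance, at s6:
  At s6: □◇(¬□(q ∨ p) ∧ ◇s) requires ◇(¬□(q ∨ p) ∧ ◇s) at every successor {s1, s3}.
    ◇(¬□(q ∨ p) ∧ ◇s) fails at s1, so □◇(¬□(q ∨ p) ∧ ◇s) is false at s6.
      At s1: ◇(¬□(q ∨ p) ∧ ◇s) requires ¬□(q ∨ p) ∧ ◇s at some successor in {s3, s7}.
        At s3: ¬□(q ∨ p) ∧ ◇s is false.
        At s7: ¬□(q ∨ p) ∧ ◇s is false.
      So ◇(¬□(q ∨ p) ∧ ◇s) is false at s1.
Satisfying worlds: {s3, s5, s7}

s3, s5, s7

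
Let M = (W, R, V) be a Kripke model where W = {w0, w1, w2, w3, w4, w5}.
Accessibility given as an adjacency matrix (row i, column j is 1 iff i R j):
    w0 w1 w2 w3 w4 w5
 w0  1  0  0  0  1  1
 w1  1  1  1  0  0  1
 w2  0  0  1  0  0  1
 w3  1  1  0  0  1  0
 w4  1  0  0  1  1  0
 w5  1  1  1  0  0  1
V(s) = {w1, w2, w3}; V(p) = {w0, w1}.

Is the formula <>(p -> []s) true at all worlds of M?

Let φ = <>(p -> []s). Evaluate φ at each world:
  w0 (successors {w0, w4, w5}): φ is true.
  w1 (successors {w0, w1, w2, w5}): φ is true.
  w2 (successors {w2, w5}): φ is true.
  w3 (successors {w0, w1, w4}): φ is true.
  w4 (successors {w0, w3, w4}): φ is true.
  w5 (successors {w0, w1, w2, w5}): φ is true.
For instance, at w4:
  At w4: <>(p -> []s) requires p -> []s at some successor in {w0, w3, w4}.
    p -> []s holds at w3, so <>(p -> []s) is true at w4.
      At w3: p is false, []s is false, so p -> []s is true.

Yes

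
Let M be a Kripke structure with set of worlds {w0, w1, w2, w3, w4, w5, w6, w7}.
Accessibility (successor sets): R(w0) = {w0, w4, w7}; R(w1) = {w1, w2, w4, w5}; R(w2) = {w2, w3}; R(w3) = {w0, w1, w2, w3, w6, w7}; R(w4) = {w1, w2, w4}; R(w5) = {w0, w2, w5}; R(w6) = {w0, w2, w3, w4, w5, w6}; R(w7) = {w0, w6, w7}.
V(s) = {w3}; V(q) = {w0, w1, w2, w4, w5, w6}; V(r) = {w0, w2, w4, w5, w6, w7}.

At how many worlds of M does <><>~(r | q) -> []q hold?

4

Recall that []ψ holds at a world iff ψ holds at every accessible world, and <>ψ holds iff ψ holds at some accessible world.
Let φ = <><>~(r | q) -> []q. Evaluate φ at each world:
  w0 (successors {w0, w4, w7}): φ is true.
  w1 (successors {w1, w2, w4, w5}): φ is true.
  w2 (successors {w2, w3}): φ is false.
  w3 (successors {w0, w1, w2, w3, w6, w7}): φ is false.
  w4 (successors {w1, w2, w4}): φ is true.
  w5 (successors {w0, w2, w5}): φ is true.
  w6 (successors {w0, w2, w3, w4, w5, w6}): φ is false.
  w7 (successors {w0, w6, w7}): φ is false.
For instance, at w0:
  At w0: <><>~(r | q) is false, []q is false, so <><>~(r | q) -> []q is true.
    At w0: <><>~(r | q) requires <>~(r | q) at some successor in {w0, w4, w7}.
      At w0: <>~(r | q) is false.
      At w4: <>~(r | q) is false.
      At w7: <>~(r | q) is false.
    So <><>~(r | q) is false at w0.
    At w0: []q requires q at every successor {w0, w4, w7}.
      q fails at w7, so []q is false at w0.
Satisfying worlds: {w0, w1, w4, w5}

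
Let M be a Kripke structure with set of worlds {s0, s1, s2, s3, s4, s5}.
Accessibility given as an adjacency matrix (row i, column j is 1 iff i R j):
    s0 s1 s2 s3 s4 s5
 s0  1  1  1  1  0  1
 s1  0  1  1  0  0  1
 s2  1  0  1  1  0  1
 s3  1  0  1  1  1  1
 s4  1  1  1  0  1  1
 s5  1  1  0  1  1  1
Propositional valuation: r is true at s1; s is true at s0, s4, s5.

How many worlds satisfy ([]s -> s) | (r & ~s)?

Let φ = ([]s -> s) | (r & ~s). Evaluate φ at each world:
  s0 (successors {s0, s1, s2, s3, s5}): φ is true.
  s1 (successors {s1, s2, s5}): φ is true.
  s2 (successors {s0, s2, s3, s5}): φ is true.
  s3 (successors {s0, s2, s3, s4, s5}): φ is true.
  s4 (successors {s0, s1, s2, s4, s5}): φ is true.
  s5 (successors {s0, s1, s3, s4, s5}): φ is true.
For instance, at s4:
  At s4: []s -> s is true, r & ~s is false, so ([]s -> s) | (r & ~s) is true.
    At s4: []s is false, s is true, so []s -> s is true.
      At s4: []s requires s at every successor {s0, s1, s2, s4, s5}.
        s fails at s1, so []s is false at s4.
Satisfying worlds: {s0, s1, s2, s3, s4, s5}

6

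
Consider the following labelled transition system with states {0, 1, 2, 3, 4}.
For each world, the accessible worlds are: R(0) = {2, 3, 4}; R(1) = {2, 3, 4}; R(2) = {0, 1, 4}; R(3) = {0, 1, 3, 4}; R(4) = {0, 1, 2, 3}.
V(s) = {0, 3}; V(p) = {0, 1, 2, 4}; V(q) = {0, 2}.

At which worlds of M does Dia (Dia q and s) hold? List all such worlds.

0, 1, 2, 3, 4

Let φ = Dia (Dia q and s). Evaluate φ at each world:
  0 (successors {2, 3, 4}): φ is true.
  1 (successors {2, 3, 4}): φ is true.
  2 (successors {0, 1, 4}): φ is true.
  3 (successors {0, 1, 3, 4}): φ is true.
  4 (successors {0, 1, 2, 3}): φ is true.
For instance, at 4:
  At 4: Dia (Dia q and s) requires Dia q and s at some successor in {0, 1, 2, 3}.
    Dia q and s holds at 0, so Dia (Dia q and s) is true at 4.
      At 0: Dia q is true, s is true, so Dia q and s is true.
Satisfying worlds: {0, 1, 2, 3, 4}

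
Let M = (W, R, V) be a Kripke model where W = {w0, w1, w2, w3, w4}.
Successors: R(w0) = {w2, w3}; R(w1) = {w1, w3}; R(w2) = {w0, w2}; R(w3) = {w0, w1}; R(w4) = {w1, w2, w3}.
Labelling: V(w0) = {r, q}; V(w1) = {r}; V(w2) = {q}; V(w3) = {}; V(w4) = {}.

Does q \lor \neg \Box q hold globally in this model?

Yes

Recall that \Box ψ holds at a world iff ψ holds at every accessible world, and \Diamond ψ holds iff ψ holds at some accessible world.
Let φ = q \lor \neg \Box q. Evaluate φ at each world:
  w0 (successors {w2, w3}): φ is true.
  w1 (successors {w1, w3}): φ is true.
  w2 (successors {w0, w2}): φ is true.
  w3 (successors {w0, w1}): φ is true.
  w4 (successors {w1, w2, w3}): φ is true.
For instance, at w1:
  At w1: q is false, \neg \Box q is true, so q \lor \neg \Box q is true.
    At w1: \Box q is false, so \neg \Box q is true.
      At w1: \Box q requires q at every successor {w1, w3}.
        q fails at w1, so \Box q is false at w1.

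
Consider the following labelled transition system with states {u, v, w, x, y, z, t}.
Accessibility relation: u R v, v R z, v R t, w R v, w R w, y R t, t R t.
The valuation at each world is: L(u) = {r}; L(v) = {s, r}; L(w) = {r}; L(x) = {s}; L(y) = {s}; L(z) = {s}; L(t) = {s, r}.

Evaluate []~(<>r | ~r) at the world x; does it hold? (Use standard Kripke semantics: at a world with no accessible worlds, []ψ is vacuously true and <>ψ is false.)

At x: no accessible worlds, so []~(<>r | ~r) holds vacuously.

Yes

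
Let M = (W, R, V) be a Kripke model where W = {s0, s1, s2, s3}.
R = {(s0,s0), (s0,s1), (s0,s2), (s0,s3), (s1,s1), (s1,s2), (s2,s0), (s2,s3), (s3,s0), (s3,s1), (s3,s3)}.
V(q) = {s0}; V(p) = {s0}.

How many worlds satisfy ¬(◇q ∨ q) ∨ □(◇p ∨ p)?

2

Let φ = ¬(◇q ∨ q) ∨ □(◇p ∨ p). Evaluate φ at each world:
  s0 (successors {s0, s1, s2, s3}): φ is false.
  s1 (successors {s1, s2}): φ is true.
  s2 (successors {s0, s3}): φ is true.
  s3 (successors {s0, s1, s3}): φ is false.
For instance, at s1:
  At s1: ¬(◇q ∨ q) is true, □(◇p ∨ p) is false, so ¬(◇q ∨ q) ∨ □(◇p ∨ p) is true.
    At s1: ◇q ∨ q is false, so ¬(◇q ∨ q) is true.
      At s1: ◇q is false, q is false, so ◇q ∨ q is false.
    At s1: □(◇p ∨ p) requires ◇p ∨ p at every successor {s1, s2}.
      ◇p ∨ p fails at s1, so □(◇p ∨ p) is false at s1.
Satisfying worlds: {s1, s2}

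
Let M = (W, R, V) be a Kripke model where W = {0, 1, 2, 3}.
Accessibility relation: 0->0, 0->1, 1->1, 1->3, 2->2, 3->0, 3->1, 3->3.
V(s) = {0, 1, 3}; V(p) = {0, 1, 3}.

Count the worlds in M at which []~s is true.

Let φ = []~s. Evaluate φ at each world:
  0 (successors {0, 1}): φ is false.
  1 (successors {1, 3}): φ is false.
  2 (successors {2}): φ is true.
  3 (successors {0, 1, 3}): φ is false.
For instance, at 3:
  At 3: []~s requires ~s at every successor {0, 1, 3}.
    ~s fails at 0, so []~s is false at 3.
Satisfying worlds: {2}

1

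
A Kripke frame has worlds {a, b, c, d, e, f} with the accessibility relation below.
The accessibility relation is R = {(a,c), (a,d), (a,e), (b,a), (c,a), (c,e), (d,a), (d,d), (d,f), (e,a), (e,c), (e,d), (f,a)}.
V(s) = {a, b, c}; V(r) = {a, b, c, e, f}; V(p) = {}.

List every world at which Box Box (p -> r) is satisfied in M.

Recall that Box ψ holds at a world iff ψ holds at every accessible world, and Dia ψ holds iff ψ holds at some accessible world.
Let φ = Box Box (p -> r). Evaluate φ at each world:
  a (successors {c, d, e}): φ is true.
  b (successors {a}): φ is true.
  c (successors {a, e}): φ is true.
  d (successors {a, d, f}): φ is true.
  e (successors {a, c, d}): φ is true.
  f (successors {a}): φ is true.
For instance, at b:
  At b: Box Box (p -> r) requires Box (p -> r) at every successor {a}.
      At a: Box (p -> r) requires p -> r at every successor {c, d, e}.
        At c: p -> r is true.
        At d: p -> r is true.
        At e: p -> r is true.
      So Box (p -> r) is true at a.
  So Box Box (p -> r) is true at b.
Satisfying worlds: {a, b, c, d, e, f}

a, b, c, d, e, f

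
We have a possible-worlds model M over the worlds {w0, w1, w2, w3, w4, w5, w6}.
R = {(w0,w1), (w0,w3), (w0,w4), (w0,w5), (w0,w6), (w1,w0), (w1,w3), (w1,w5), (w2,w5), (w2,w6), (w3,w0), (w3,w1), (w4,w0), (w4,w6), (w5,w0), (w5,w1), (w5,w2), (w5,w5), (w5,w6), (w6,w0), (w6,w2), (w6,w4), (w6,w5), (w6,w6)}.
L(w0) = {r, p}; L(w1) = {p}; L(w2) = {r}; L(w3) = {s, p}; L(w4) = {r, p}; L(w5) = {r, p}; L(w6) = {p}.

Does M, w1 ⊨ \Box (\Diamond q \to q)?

At w1: \Box (\Diamond q \to q) requires \Diamond q \to q at every successor {w0, w3, w5}.
    At w0: \Diamond q is false, q is false, so \Diamond q \to q is true.
      At w0: \Diamond q requires q at some successor in {w1, w3, w4, w5, w6}.
        At w1: q is false.
        At w3: q is false.
        At w4: q is false.
        At w5: q is false.
        At w6: q is false.
      So \Diamond q is false at w0.
    At w3: \Diamond q is false, q is false, so \Diamond q \to q is true.
      At w3: \Diamond q requires q at some successor in {w0, w1}.
        At w0: q is false.
        At w1: q is false.
      So \Diamond q is false at w3.
    At w5: \Diamond q is false, q is false, so \Diamond q \to q is true.
      At w5: \Diamond q requires q at some successor in {w0, w1, w2, w5, w6}.
        At w0: q is false.
        At w1: q is false.
        At w2: q is false.
        At w5: q is false.
        At w6: q is false.
      So \Diamond q is false at w5.
So \Box (\Diamond q \to q) is true at w1.

Yes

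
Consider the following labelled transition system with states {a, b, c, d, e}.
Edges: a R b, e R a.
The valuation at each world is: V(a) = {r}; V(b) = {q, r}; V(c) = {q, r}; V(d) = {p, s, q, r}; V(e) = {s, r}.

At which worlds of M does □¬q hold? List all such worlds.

b, c, d, e

Let φ = □¬q. Evaluate φ at each world:
  a (successors {b}): φ is false.
  b (successors ∅): φ is true.
  c (successors ∅): φ is true.
  d (successors ∅): φ is true.
  e (successors {a}): φ is true.
For instance, at e:
  At e: □¬q requires ¬q at every successor {a}.
    At a: ¬q is true.
  So □¬q is true at e.
Satisfying worlds: {b, c, d, e}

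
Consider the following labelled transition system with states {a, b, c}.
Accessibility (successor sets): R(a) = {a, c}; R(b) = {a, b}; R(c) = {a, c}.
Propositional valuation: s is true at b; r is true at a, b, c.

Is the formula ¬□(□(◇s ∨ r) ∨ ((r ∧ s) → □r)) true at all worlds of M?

No

Recall that □ψ holds at a world iff ψ holds at every accessible world, and ◇ψ holds iff ψ holds at some accessible world.
Let φ = ¬□(□(◇s ∨ r) ∨ ((r ∧ s) → □r)). Evaluate φ at each world:
  a (successors {a, c}): φ is false.
  b (successors {a, b}): φ is false.
  c (successors {a, c}): φ is false.
Detail at a (counterexample):
  At a: □(□(◇s ∨ r) ∨ ((r ∧ s) → □r)) is true, so ¬□(□(◇s ∨ r) ∨ ((r ∧ s) → □r)) is false.
    At a: □(□(◇s ∨ r) ∨ ((r ∧ s) → □r)) requires □(◇s ∨ r) ∨ ((r ∧ s) → □r) at every successor {a, c}.
      At a: □(◇s ∨ r) ∨ ((r ∧ s) → □r) is true.
      At c: □(◇s ∨ r) ∨ ((r ∧ s) → □r) is true.
    So □(□(◇s ∨ r) ∨ ((r ∧ s) → □r)) is true at a.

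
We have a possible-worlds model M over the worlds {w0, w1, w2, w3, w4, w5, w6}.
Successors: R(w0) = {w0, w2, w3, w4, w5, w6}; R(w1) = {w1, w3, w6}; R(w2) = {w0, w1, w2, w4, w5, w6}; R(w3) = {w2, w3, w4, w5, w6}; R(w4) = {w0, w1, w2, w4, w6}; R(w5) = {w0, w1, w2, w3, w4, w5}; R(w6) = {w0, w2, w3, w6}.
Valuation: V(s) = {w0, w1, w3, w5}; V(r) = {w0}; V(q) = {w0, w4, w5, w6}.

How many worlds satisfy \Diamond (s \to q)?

Recall that \Diamond ψ holds at a world iff ψ holds at some accessible world.
Let φ = \Diamond (s \to q). Evaluate φ at each world:
  w0 (successors {w0, w2, w3, w4, w5, w6}): φ is true.
  w1 (successors {w1, w3, w6}): φ is true.
  w2 (successors {w0, w1, w2, w4, w5, w6}): φ is true.
  w3 (successors {w2, w3, w4, w5, w6}): φ is true.
  w4 (successors {w0, w1, w2, w4, w6}): φ is true.
  w5 (successors {w0, w1, w2, w3, w4, w5}): φ is true.
  w6 (successors {w0, w2, w3, w6}): φ is true.
For instance, at w1:
  At w1: \Diamond (s \to q) requires s \to q at some successor in {w1, w3, w6}.
    s \to q holds at w6, so \Diamond (s \to q) is true at w1.
Satisfying worlds: {w0, w1, w2, w3, w4, w5, w6}

7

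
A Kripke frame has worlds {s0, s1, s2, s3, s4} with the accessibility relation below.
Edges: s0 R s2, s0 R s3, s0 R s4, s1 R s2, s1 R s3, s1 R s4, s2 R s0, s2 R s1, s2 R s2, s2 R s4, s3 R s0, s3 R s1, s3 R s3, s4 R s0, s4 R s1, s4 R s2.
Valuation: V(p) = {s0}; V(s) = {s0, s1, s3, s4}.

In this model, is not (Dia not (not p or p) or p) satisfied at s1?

At s1: Dia not (not p or p) or p is false, so not (Dia not (not p or p) or p) is true.
  At s1: Dia not (not p or p) is false, p is false, so Dia not (not p or p) or p is false.
    At s1: Dia not (not p or p) requires not (not p or p) at some successor in {s2, s3, s4}.
      At s2: not (not p or p) is false.
      At s3: not (not p or p) is false.
      At s4: not (not p or p) is false.
    So Dia not (not p or p) is false at s1.

Yes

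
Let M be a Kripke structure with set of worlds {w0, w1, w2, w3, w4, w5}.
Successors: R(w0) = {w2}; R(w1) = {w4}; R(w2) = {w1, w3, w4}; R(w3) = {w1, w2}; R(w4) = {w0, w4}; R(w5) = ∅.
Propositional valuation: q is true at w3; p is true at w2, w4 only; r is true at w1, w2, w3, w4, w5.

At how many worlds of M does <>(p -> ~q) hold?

5

Recall that <>ψ holds at a world iff ψ holds at some accessible world.
Let φ = <>(p -> ~q). Evaluate φ at each world:
  w0 (successors {w2}): φ is true.
  w1 (successors {w4}): φ is true.
  w2 (successors {w1, w3, w4}): φ is true.
  w3 (successors {w1, w2}): φ is true.
  w4 (successors {w0, w4}): φ is true.
  w5 (successors ∅): φ is false.
For instance, at w2:
  At w2: <>(p -> ~q) requires p -> ~q at some successor in {w1, w3, w4}.
    p -> ~q holds at w1, so <>(p -> ~q) is true at w2.
Satisfying worlds: {w0, w1, w2, w3, w4}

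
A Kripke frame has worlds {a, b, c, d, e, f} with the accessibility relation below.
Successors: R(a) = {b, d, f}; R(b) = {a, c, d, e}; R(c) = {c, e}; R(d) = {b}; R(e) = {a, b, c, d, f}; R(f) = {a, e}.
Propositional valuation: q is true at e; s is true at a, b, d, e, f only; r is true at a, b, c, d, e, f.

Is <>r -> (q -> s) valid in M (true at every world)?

Yes

Let φ = <>r -> (q -> s). Evaluate φ at each world:
  a (successors {b, d, f}): φ is true.
  b (successors {a, c, d, e}): φ is true.
  c (successors {c, e}): φ is true.
  d (successors {b}): φ is true.
  e (successors {a, b, c, d, f}): φ is true.
  f (successors {a, e}): φ is true.
For instance, at c:
  At c: <>r is true, q -> s is true, so <>r -> (q -> s) is true.
    At c: <>r requires r at some successor in {c, e}.
      r holds at c, so <>r is true at c.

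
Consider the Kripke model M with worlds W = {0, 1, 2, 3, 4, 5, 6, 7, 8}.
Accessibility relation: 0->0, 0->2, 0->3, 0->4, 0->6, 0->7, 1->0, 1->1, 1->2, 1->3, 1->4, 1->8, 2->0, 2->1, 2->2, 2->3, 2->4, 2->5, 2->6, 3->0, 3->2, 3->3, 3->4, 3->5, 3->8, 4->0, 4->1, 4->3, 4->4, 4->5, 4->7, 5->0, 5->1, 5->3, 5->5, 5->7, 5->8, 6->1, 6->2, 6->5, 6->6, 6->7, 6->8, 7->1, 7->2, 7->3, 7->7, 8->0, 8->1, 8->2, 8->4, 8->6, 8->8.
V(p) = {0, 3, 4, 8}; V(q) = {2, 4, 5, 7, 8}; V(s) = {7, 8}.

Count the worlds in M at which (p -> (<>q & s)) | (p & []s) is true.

6

Let φ = (p -> (<>q & s)) | (p & []s). Evaluate φ at each world:
  0 (successors {0, 2, 3, 4, 6, 7}): φ is false.
  1 (successors {0, 1, 2, 3, 4, 8}): φ is true.
  2 (successors {0, 1, 2, 3, 4, 5, 6}): φ is true.
  3 (successors {0, 2, 3, 4, 5, 8}): φ is false.
  4 (successors {0, 1, 3, 4, 5, 7}): φ is false.
  5 (successors {0, 1, 3, 5, 7, 8}): φ is true.
  6 (successors {1, 2, 5, 6, 7, 8}): φ is true.
  7 (successors {1, 2, 3, 7}): φ is true.
  8 (successors {0, 1, 2, 4, 6, 8}): φ is true.
For instance, at 7:
  At 7: p -> (<>q & s) is true, p & []s is false, so (p -> (<>q & s)) | (p & []s) is true.
    At 7: p is false, <>q & s is true, so p -> (<>q & s) is true.
      At 7: <>q is true, s is true, so <>q & s is true.
    At 7: p is false, []s is false, so p & []s is false.
      At 7: []s requires s at every successor {1, 2, 3, 7}.
        s fails at 1, so []s is false at 7.
Satisfying worlds: {1, 2, 5, 6, 7, 8}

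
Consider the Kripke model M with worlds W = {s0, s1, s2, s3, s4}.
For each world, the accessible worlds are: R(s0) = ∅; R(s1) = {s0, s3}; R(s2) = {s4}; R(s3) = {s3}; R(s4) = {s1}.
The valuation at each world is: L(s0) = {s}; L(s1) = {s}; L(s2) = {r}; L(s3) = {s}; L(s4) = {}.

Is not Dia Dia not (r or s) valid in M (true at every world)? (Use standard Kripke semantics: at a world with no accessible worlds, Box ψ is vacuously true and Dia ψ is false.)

Yes

Let φ = not Dia Dia not (r or s). Evaluate φ at each world:
  s0 (successors ∅): φ is true.
  s1 (successors {s0, s3}): φ is true.
  s2 (successors {s4}): φ is true.
  s3 (successors {s3}): φ is true.
  s4 (successors {s1}): φ is true.
For instance, at s4:
  At s4: Dia Dia not (r or s) is false, so not Dia Dia not (r or s) is true.
    At s4: Dia Dia not (r or s) requires Dia not (r or s) at some successor in {s1}.
      At s1: Dia not (r or s) is false.
    So Dia Dia not (r or s) is false at s4.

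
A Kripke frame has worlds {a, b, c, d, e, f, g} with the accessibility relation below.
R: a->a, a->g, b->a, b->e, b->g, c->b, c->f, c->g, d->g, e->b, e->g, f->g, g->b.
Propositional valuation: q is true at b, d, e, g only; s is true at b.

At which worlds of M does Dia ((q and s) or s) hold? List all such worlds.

Let φ = Dia ((q and s) or s). Evaluate φ at each world:
  a (successors {a, g}): φ is false.
  b (successors {a, e, g}): φ is false.
  c (successors {b, f, g}): φ is true.
  d (successors {g}): φ is false.
  e (successors {b, g}): φ is true.
  f (successors {g}): φ is false.
  g (successors {b}): φ is true.
For instance, at c:
  At c: Dia ((q and s) or s) requires (q and s) or s at some successor in {b, f, g}.
    (q and s) or s holds at b, so Dia ((q and s) or s) is true at c.
Satisfying worlds: {c, e, g}

c, e, g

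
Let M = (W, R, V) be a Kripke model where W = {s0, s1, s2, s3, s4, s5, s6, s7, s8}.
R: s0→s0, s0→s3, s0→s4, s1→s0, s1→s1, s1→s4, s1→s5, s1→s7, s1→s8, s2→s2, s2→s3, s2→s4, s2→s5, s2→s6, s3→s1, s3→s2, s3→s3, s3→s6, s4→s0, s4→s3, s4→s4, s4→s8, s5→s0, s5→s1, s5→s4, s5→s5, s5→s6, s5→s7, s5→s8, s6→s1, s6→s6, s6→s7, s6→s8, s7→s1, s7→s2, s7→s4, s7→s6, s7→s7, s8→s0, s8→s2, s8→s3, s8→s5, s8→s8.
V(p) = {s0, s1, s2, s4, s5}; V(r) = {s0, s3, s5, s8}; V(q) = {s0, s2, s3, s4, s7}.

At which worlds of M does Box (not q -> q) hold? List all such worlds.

s0

Recall that Box ψ holds at a world iff ψ holds at every accessible world, and Dia ψ holds iff ψ holds at some accessible world.
Let φ = Box (not q -> q). Evaluate φ at each world:
  s0 (successors {s0, s3, s4}): φ is true.
  s1 (successors {s0, s1, s4, s5, s7, s8}): φ is false.
  s2 (successors {s2, s3, s4, s5, s6}): φ is false.
  s3 (successors {s1, s2, s3, s6}): φ is false.
  s4 (successors {s0, s3, s4, s8}): φ is false.
  s5 (successors {s0, s1, s4, s5, s6, s7, s8}): φ is false.
  s6 (successors {s1, s6, s7, s8}): φ is false.
  s7 (successors {s1, s2, s4, s6, s7}): φ is false.
  s8 (successors {s0, s2, s3, s5, s8}): φ is false.
For instance, at s8:
  At s8: Box (not q -> q) requires not q -> q at every successor {s0, s2, s3, s5, s8}.
    not q -> q fails at s5, so Box (not q -> q) is false at s8.
Satisfying worlds: {s0}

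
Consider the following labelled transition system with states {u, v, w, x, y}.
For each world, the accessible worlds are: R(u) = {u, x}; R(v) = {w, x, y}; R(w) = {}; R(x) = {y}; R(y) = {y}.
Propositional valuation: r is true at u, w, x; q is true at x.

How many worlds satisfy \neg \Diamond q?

3

Let φ = \neg \Diamond q. Evaluate φ at each world:
  u (successors {u, x}): φ is false.
  v (successors {w, x, y}): φ is false.
  w (successors ∅): φ is true.
  x (successors {y}): φ is true.
  y (successors {y}): φ is true.
For instance, at u:
  At u: \Diamond q is true, so \neg \Diamond q is false.
    At u: \Diamond q requires q at some successor in {u, x}.
      q holds at x, so \Diamond q is true at u.
Satisfying worlds: {w, x, y}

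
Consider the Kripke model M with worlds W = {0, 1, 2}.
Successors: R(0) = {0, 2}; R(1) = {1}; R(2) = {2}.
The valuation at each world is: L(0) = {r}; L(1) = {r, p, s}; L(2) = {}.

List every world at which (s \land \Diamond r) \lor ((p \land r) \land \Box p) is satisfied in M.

1

Let φ = (s \land \Diamond r) \lor ((p \land r) \land \Box p). Evaluate φ at each world:
  0 (successors {0, 2}): φ is false.
  1 (successors {1}): φ is true.
  2 (successors {2}): φ is false.
For instance, at 1:
  At 1: s \land \Diamond r is true, (p \land r) \land \Box p is true, so (s \land \Diamond r) \lor ((p \land r) \land \Box p) is true.
    At 1: s is true, \Diamond r is true, so s \land \Diamond r is true.
      At 1: \Diamond r requires r at some successor in {1}.
        r holds at 1, so \Diamond r is true at 1.
    At 1: p \land r is true, \Box p is true, so (p \land r) \land \Box p is true.
      At 1: \Box p requires p at every successor {1}.
        At 1: p is true.
      So \Box p is true at 1.
Satisfying worlds: {1}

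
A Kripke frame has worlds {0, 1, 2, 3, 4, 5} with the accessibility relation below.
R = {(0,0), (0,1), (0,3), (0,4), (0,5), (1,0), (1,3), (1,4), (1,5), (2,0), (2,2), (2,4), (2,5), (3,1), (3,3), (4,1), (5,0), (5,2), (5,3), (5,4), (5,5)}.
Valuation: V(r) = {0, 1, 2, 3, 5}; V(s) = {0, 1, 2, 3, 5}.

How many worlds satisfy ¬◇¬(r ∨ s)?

Let φ = ¬◇¬(r ∨ s). Evaluate φ at each world:
  0 (successors {0, 1, 3, 4, 5}): φ is false.
  1 (successors {0, 3, 4, 5}): φ is false.
  2 (successors {0, 2, 4, 5}): φ is false.
  3 (successors {1, 3}): φ is true.
  4 (successors {1}): φ is true.
  5 (successors {0, 2, 3, 4, 5}): φ is false.
For instance, at 4:
  At 4: ◇¬(r ∨ s) is false, so ¬◇¬(r ∨ s) is true.
    At 4: ◇¬(r ∨ s) requires ¬(r ∨ s) at some successor in {1}.
      At 1: ¬(r ∨ s) is false.
    So ◇¬(r ∨ s) is false at 4.
Satisfying worlds: {3, 4}

2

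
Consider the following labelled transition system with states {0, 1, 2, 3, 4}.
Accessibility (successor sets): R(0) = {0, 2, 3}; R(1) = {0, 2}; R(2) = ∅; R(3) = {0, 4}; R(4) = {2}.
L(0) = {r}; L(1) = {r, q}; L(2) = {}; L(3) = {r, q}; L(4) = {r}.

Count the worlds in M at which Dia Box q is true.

3

Let φ = Dia Box q. Evaluate φ at each world:
  0 (successors {0, 2, 3}): φ is true.
  1 (successors {0, 2}): φ is true.
  2 (successors ∅): φ is false.
  3 (successors {0, 4}): φ is false.
  4 (successors {2}): φ is true.
For instance, at 3:
  At 3: Dia Box q requires Box q at some successor in {0, 4}.
    At 0: Box q is false.
    At 4: Box q is false.
  So Dia Box q is false at 3.
Satisfying worlds: {0, 1, 4}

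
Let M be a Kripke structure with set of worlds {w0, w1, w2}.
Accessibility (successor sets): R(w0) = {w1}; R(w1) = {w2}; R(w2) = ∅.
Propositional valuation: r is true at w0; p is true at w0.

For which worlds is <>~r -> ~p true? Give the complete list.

w1, w2

Let φ = <>~r -> ~p. Evaluate φ at each world:
  w0 (successors {w1}): φ is false.
  w1 (successors {w2}): φ is true.
  w2 (successors ∅): φ is true.
For instance, at w1:
  At w1: <>~r is true, ~p is true, so <>~r -> ~p is true.
    At w1: <>~r requires ~r at some successor in {w2}.
      ~r holds at w2, so <>~r is true at w1.
Satisfying worlds: {w1, w2}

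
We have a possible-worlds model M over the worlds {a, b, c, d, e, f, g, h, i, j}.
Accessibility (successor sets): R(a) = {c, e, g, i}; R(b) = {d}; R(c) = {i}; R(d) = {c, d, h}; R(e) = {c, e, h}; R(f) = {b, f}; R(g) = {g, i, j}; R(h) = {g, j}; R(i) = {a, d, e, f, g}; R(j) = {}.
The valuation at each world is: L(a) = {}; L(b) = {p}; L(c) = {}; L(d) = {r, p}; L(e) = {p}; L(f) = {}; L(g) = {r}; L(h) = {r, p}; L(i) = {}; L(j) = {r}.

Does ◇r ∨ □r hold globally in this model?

Let φ = ◇r ∨ □r. Evaluate φ at each world:
  a (successors {c, e, g, i}): φ is true.
  b (successors {d}): φ is true.
  c (successors {i}): φ is false.
  d (successors {c, d, h}): φ is true.
  e (successors {c, e, h}): φ is true.
  f (successors {b, f}): φ is false.
  g (successors {g, i, j}): φ is true.
  h (successors {g, j}): φ is true.
  i (successors {a, d, e, f, g}): φ is true.
  j (successors ∅): φ is true.
Detail at c (counterexample):
  At c: ◇r is false, □r is false, so ◇r ∨ □r is false.
    At c: ◇r requires r at some successor in {i}.
      At i: r is false.
    So ◇r is false at c.
    At c: □r requires r at every successor {i}.
      r fails at i, so □r is false at c.

No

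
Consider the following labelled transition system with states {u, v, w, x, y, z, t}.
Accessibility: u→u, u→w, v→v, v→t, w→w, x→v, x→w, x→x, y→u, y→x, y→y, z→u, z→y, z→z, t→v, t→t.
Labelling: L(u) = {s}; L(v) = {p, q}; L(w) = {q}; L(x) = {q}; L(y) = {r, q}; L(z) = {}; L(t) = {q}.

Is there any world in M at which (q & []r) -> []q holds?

Yes

Let φ = (q & []r) -> []q. Evaluate φ at each world:
  u (successors {u, w}): φ is true.
  v (successors {v, t}): φ is true.
  w (successors {w}): φ is true.
  x (successors {v, w, x}): φ is true.
  y (successors {u, x, y}): φ is true.
  z (successors {u, y, z}): φ is true.
  t (successors {v, t}): φ is true.
Detail at u (witness):
  At u: q & []r is false, []q is false, so (q & []r) -> []q is true.
    At u: q is false, []r is false, so q & []r is false.
      At u: []r requires r at every successor {u, w}.
        r fails at u, so []r is false at u.
    At u: []q requires q at every successor {u, w}.
      q fails at u, so []q is false at u.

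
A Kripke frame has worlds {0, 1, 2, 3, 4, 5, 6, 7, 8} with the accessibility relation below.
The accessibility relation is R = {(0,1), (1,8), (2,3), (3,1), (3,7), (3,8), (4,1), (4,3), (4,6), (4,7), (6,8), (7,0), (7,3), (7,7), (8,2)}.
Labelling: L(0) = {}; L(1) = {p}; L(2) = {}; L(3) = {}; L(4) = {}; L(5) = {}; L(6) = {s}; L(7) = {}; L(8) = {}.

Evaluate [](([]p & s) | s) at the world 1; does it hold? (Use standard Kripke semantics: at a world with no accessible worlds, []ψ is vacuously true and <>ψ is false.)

At 1: [](([]p & s) | s) requires ([]p & s) | s at every successor {8}.
  ([]p & s) | s fails at 8, so [](([]p & s) | s) is false at 1.
    At 8: []p & s is false, s is false, so ([]p & s) | s is false.
      At 8: []p is false, s is false, so []p & s is false.

No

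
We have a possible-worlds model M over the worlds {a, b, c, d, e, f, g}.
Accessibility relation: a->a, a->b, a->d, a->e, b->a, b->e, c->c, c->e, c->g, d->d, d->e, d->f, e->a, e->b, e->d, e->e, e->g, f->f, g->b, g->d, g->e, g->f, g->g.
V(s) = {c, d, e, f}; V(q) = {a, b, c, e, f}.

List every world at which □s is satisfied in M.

Let φ = □s. Evaluate φ at each world:
  a (successors {a, b, d, e}): φ is false.
  b (successors {a, e}): φ is false.
  c (successors {c, e, g}): φ is false.
  d (successors {d, e, f}): φ is true.
  e (successors {a, b, d, e, g}): φ is false.
  f (successors {f}): φ is true.
  g (successors {b, d, e, f, g}): φ is false.
For instance, at d:
  At d: □s requires s at every successor {d, e, f}.
    At d: s is true.
    At e: s is true.
    At f: s is true.
  So □s is true at d.
Satisfying worlds: {d, f}

d, f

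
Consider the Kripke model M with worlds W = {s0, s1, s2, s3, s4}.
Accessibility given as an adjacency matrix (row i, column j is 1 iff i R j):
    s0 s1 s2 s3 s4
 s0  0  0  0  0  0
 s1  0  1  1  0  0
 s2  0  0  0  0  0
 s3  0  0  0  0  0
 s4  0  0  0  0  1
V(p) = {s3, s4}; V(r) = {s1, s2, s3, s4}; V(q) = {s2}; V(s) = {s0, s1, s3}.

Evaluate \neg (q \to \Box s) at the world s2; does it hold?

At s2: q \to \Box s is true, so \neg (q \to \Box s) is false.
  At s2: q is true, \Box s is true, so q \to \Box s is true.
    At s2: no accessible worlds, so \Box s holds vacuously.

No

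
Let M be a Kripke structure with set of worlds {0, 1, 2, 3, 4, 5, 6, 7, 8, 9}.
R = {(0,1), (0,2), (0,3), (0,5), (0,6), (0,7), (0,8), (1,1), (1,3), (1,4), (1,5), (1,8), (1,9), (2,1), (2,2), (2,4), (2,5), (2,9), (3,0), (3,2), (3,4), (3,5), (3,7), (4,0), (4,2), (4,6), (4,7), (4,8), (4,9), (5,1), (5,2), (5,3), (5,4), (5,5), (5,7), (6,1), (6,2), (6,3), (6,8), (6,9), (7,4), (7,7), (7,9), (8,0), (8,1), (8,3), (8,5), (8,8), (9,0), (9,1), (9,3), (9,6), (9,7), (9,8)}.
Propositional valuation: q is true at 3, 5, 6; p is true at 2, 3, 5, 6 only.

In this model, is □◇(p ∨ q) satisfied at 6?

At 6: □◇(p ∨ q) requires ◇(p ∨ q) at every successor {1, 2, 3, 8, 9}.
  At 1: ◇(p ∨ q) is true.
  At 2: ◇(p ∨ q) is true.
  At 3: ◇(p ∨ q) is true.
  At 8: ◇(p ∨ q) is true.
  At 9: ◇(p ∨ q) is true.
So □◇(p ∨ q) is true at 6.

Yes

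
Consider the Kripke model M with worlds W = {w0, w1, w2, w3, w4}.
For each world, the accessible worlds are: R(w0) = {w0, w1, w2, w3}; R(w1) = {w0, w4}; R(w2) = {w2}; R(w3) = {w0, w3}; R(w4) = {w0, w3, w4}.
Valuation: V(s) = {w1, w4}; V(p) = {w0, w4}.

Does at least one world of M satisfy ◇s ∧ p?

Yes

Let φ = ◇s ∧ p. Evaluate φ at each world:
  w0 (successors {w0, w1, w2, w3}): φ is true.
  w1 (successors {w0, w4}): φ is false.
  w2 (successors {w2}): φ is false.
  w3 (successors {w0, w3}): φ is false.
  w4 (successors {w0, w3, w4}): φ is true.
Detail at w0 (witness):
  At w0: ◇s is true, p is true, so ◇s ∧ p is true.
    At w0: ◇s requires s at some successor in {w0, w1, w2, w3}.
      s holds at w1, so ◇s is true at w0.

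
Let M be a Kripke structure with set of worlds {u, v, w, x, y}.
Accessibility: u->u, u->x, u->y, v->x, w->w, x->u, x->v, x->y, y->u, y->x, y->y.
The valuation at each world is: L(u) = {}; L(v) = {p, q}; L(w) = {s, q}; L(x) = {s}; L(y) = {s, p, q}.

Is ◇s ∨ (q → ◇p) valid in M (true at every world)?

Yes

Let φ = ◇s ∨ (q → ◇p). Evaluate φ at each world:
  u (successors {u, x, y}): φ is true.
  v (successors {x}): φ is true.
  w (successors {w}): φ is true.
  x (successors {u, v, y}): φ is true.
  y (successors {u, x, y}): φ is true.
For instance, at w:
  At w: ◇s is true, q → ◇p is false, so ◇s ∨ (q → ◇p) is true.
    At w: ◇s requires s at some successor in {w}.
      s holds at w, so ◇s is true at w.
    At w: q is true, ◇p is false, so q → ◇p is false.
      At w: ◇p requires p at some successor in {w}.
        At w: p is false.
      So ◇p is false at w.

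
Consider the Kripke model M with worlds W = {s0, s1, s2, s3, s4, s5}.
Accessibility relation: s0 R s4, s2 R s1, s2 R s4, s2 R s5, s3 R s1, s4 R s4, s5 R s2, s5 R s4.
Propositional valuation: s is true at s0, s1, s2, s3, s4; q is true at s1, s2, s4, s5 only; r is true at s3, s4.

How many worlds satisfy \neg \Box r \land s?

2

Let φ = \neg \Box r \land s. Evaluate φ at each world:
  s0 (successors {s4}): φ is false.
  s1 (successors ∅): φ is false.
  s2 (successors {s1, s4, s5}): φ is true.
  s3 (successors {s1}): φ is true.
  s4 (successors {s4}): φ is false.
  s5 (successors {s2, s4}): φ is false.
For instance, at s4:
  At s4: \neg \Box r is false, s is true, so \neg \Box r \land s is false.
    At s4: \Box r is true, so \neg \Box r is false.
      At s4: \Box r requires r at every successor {s4}.
        At s4: r is true.
      So \Box r is true at s4.
Satisfying worlds: {s2, s3}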